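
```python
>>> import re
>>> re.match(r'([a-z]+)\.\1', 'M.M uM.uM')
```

`\1` has to match the exact text group 1 already captured.
With `match`, the pattern is implicitly anchored at the beginning.
Here position 0 doesn't satisfy it, so the call returns None.

None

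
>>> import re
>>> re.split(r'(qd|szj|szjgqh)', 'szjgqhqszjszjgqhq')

['', 'szj', 'gqhq', 'szj', '', 'szj', 'gqhq']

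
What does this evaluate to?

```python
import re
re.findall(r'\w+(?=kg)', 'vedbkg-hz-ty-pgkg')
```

Lookahead/lookbehind check context without consuming it, so the matched span excludes the asserted characters.
Matches: at [0:4] → 'vedb'; at [13:15] → 'pg'.
With no groups in the pattern, `findall` gives back each whole match — 2 here.

['vedb', 'pg']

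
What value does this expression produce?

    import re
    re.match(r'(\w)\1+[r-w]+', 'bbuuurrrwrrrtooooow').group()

'bbuuurrrwrrrt'

`re.match` won't scan ahead — the pattern has to work from the very first character.
The match spans [0:13] → 'bbuuurrrwrrrt'.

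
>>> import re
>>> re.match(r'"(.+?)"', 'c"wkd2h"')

None

`re.match` won't scan ahead — the pattern has to work from the very first character.
Here position 0 doesn't satisfy it, so the call returns None.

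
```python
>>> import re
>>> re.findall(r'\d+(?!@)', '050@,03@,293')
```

['05', '0', '293']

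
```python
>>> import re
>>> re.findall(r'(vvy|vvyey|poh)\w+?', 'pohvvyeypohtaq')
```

Scanning left to right: at [0:4] match 'pohv', group 1 = 'poh'; at [8:12] match 'poht', group 1 = 'poh'.
One capturing group, so `findall` returns just the captured substring from each match — 2 in all.

['poh', 'poh']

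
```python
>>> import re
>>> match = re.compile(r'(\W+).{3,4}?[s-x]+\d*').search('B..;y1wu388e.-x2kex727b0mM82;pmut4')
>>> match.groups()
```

('..;',)

Pattern: one or more of a non-word character (captured); then 3 to 4 of any character (lazy), then one or more of a character in [s-x], then zero or more of a digit.
`re.search` tries every starting position until one works.
The match spans [1:11] → '..;y1wu388'.
Captured: group 1 = '..;'.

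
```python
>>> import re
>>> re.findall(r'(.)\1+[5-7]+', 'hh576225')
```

['h', '2']

`\1` has to match the exact text group 1 already captured.
Scanning left to right: at [0:5] match 'hh576', group 1 = 'h'; at [5:8] match '225', group 1 = '2'.
`findall` collects group 1 from each match (2 total).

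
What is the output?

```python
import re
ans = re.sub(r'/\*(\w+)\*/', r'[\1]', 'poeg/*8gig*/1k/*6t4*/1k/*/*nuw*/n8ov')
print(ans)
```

The replacement refers to a captured group, so each match is rewritten using its own captured text.

poeg[8gig]1k[6t4]1k/*[nuw]n8ov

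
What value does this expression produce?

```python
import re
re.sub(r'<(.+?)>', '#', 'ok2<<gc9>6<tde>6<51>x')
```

Each match is replaced by '#'.

'ok2#6#6#x'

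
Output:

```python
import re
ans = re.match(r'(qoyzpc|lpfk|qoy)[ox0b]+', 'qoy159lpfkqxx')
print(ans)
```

None

`re.match` won't scan ahead — the pattern has to work from the very first character.
Here position 0 doesn't satisfy it, so the call returns None.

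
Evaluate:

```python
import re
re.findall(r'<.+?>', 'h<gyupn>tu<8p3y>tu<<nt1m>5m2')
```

With no groups in the pattern, `findall` gives back each whole match — 3 here.

['<gyupn>', '<8p3y>', '<<nt1m>']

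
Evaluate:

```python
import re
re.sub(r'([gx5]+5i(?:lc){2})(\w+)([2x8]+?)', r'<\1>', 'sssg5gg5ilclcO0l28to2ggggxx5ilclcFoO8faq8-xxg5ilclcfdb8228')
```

This matches one or more of one of [gx5], then the literal '5i', then the literal 'lc' repeated 2 times (captured); then one or more of a word character (captured); then one or more of one of [2x8] (lazy) (captured).
Matches: at [3:41] → 'g5gg5ilclcO0l28to2ggggxx5ilclcFoO8faq8'; at [42:58] → 'xxg5ilclcfdb8228'.
`\1` in the replacement pulls in group 1's text for each match.

'sss<g5gg5ilclc>-<xxg5ilclc>'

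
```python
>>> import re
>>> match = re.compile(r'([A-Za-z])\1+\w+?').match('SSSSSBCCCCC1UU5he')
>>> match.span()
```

(0, 6)

A backreference is literal: `\1` must see the identical characters the first group matched.
`match` is anchored at position 0; if the pattern doesn't fit there, it returns None.
The match spans [0:6] → 'SSSSSB'.
Captured: group 1 = 'S'.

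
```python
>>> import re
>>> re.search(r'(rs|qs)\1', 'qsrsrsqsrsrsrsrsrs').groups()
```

('rs',)

The backreference `\1` re-matches whatever the first group consumed, character for character.
`re.search` scans for the first position where the pattern succeeds.
The match spans [2:6] → 'rsrs'.
Captured: group 1 = 'rs'.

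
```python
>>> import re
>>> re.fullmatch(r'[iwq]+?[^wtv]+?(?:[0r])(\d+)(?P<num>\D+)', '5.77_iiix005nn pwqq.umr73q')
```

This matches one or more of one of [iwq] (lazy), then one or more of any character except [wtv] (lazy); then one of [0r] (non-capturing group); then one or more of a digit (captured); then one or more of a non-digit (captured as 'num').
For `fullmatch`, every character of the input must be accounted for by the pattern.
Here the pattern can't cover the whole string, so the call returns None.

None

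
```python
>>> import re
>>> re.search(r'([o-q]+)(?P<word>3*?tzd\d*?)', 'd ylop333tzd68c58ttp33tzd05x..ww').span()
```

The pattern matches one or more of a character in [o-q] (captured); then zero or more of a literal '3' (lazy), then the literal 'tzd', then zero or more of a digit (lazy) (captured as 'word').
Lazy quantifiers expand one character at a time until the remainder of the pattern can match.
`re.search` scans for the first position where the pattern succeeds.
The match spans [4:12] → 'op333tzd'.
Captured: group 1 = 'op', group 2 = '333tzd'.

(4, 12)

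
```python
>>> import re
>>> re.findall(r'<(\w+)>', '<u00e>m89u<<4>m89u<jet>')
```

['u00e', '4', 'jet']

With a single group, `findall` returns only what that group captured — 3 items.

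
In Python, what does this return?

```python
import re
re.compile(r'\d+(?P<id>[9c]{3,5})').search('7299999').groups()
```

This matches one or more of a digit; then 3 to 5 of one of [9c] (captured as 'id').
`re.search` tries every starting position until one works.
The match spans [0:7] → '7299999'.
Captured: group 1 = '999'.

('999',)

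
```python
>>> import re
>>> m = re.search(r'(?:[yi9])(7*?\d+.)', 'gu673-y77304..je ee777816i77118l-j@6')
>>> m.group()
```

'y77304.'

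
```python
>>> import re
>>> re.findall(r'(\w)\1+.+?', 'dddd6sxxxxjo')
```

['d', 'x']

`\1` has to match the exact text group 1 already captured.
One capturing group, so `findall` returns just the captured substring from each match — 2 in all.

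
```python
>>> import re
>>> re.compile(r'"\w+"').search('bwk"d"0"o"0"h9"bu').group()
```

'"d"'

The match spans [3:6] → '"d"'.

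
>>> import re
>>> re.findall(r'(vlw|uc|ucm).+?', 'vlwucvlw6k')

['vlw', 'vlw']

Scanning left to right: at [0:4] match 'vlwu', group 1 = 'vlw'; at [5:9] match 'vlw6', group 1 = 'vlw'.
One capturing group, so `findall` returns just the captured substring from each match — 2 in all.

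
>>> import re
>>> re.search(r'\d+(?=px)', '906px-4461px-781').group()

'906'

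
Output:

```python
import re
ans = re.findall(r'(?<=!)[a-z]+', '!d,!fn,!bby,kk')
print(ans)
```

['d', 'fn', 'bby']

Because the assertion is zero-width, the text it checks is not consumed and won't appear in the result.
`findall` yields the raw match text (3 of them) because the pattern has no groups.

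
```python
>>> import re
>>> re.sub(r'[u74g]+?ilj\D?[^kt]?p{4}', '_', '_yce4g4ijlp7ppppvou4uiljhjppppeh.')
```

'_yce4g4ijlp7ppppvo_eh.'

The pattern matches one or more of one of [u74g] (lazy), then the literal 'ilj', then optionally a non-digit; then optionally any character except [kt], then exactly 4 of the literal 'p'.
Matches: at [18:30] → 'u4uiljhjpppp'.
Each match is replaced by '_'.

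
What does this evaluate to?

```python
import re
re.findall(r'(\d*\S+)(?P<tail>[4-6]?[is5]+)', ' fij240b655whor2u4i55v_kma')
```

[('fij240b655whor2u4i5', '5')]

Pattern: zero or more of a digit, then one or more of a non-whitespace character (captured); then optionally a character in [4-6], then one or more of one of [is5] (captured as 'tail').
2 groups means the one result is a tuple of 2 captured strings — 1 here.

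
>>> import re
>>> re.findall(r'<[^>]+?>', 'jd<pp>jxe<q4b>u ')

['<pp>', '<q4b>']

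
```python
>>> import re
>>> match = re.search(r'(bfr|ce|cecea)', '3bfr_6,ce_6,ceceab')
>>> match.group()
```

'bfr'

The match spans [1:4] → 'bfr'.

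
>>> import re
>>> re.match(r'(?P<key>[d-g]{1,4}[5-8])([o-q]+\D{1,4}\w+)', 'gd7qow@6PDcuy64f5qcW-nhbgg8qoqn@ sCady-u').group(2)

The match spans [0:20] → 'gd7qow@6PDcuy64f5qcW'.
Captured: group 1 = 'gd7', group 2 = 'qow@6PDcuy64f5qcW'.

'qow@6PDcuy64f5qcW'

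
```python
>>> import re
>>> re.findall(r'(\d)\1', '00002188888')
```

`\1` has to match the exact text group 1 already captured.
With a single group, `findall` returns only what that group captured — 4 items.

['0', '0', '8', '8']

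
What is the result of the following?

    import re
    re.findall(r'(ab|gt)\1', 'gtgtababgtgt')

`\1` has to match the exact text group 1 already captured.
Scanning left to right: at [0:4] match 'gtgt', group 1 = 'gt'; at [4:8] match 'abab', group 1 = 'ab'; at [8:12] match 'gtgt', group 1 = 'gt'.
`findall` collects group 1 from each match (3 total).

['gt', 'ab', 'gt']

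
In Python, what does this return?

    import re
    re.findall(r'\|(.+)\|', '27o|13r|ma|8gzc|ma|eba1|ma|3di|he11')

['13r|ma|8gzc|ma|eba1|ma|3di']

Walking the string: at [3:31] match '|13r|ma|8gzc|ma|eba1|ma|3di|', group 1 = '13r|ma|8gzc|ma|eba1|ma|3di'.
`findall` collects group 1 from the one match (1 total).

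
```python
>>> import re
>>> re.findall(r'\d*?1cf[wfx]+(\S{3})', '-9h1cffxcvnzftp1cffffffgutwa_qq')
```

['cvn', 'gut']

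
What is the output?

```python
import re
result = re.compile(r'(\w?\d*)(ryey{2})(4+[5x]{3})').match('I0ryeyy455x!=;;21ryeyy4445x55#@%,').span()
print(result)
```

(0, 11)

`re.match` only tries the pattern at the start of the string.
The match spans [0:11] → 'I0ryeyy455x'.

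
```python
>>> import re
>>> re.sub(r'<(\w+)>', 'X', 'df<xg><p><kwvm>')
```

`sub` substitutes 'X' at each match site.

'dfXXX'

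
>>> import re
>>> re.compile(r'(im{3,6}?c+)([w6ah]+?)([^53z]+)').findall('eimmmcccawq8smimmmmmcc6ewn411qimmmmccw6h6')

Pattern: the literal 'i', then 3 to 6 of a literal 'm' (lazy), then one or more of the literal 'c' (captured); then one or more of one of [w6ah] (lazy) (captured); then one or more of any character except [53z] (captured).
The `?` after the quantifier makes it lazy — it takes as little as possible before letting the rest of the pattern try.
Walking the string: at [1:41] match 'immmcccawq8smimmmmmcc6ewn411qimmmmccw6h6', groups = ('immmccc', 'a', 'wq8smimmmmmcc6ewn411qimmmmccw6h6').
`findall` packs the 3 group values into a tuple for every match.

[('immmccc', 'a', 'wq8smimmmmmcc6ewn411qimmmmccw6h6')]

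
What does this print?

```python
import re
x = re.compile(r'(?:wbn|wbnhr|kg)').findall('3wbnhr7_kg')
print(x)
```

Alternation tries branches left to right and keeps the first one that lets the overall match succeed at that position.
Matches: at [1:4] → 'wbn'; at [8:10] → 'kg'.
Since nothing is captured, `findall` lists the 2 matched substrings directly.

['wbn', 'kg']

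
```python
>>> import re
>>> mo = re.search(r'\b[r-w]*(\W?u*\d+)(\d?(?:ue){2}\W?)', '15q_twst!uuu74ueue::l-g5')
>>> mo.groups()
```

This matches a word boundary (`\b`, zero-width); then zero or more of a character in [r-w]; then optionally a non-word character, then zero or more of the literal 'u', then one or more of a digit (captured); then optionally a digit, then the literal 'ue' repeated 2 times, then optionally a non-word character (captured).
`re.search` tries every starting position until one works.
The match spans [8:19] → '!uuu74ueue:'.
Captured: group 1 = '!uuu74', group 2 = 'ueue:'.

('!uuu74', 'ueue:')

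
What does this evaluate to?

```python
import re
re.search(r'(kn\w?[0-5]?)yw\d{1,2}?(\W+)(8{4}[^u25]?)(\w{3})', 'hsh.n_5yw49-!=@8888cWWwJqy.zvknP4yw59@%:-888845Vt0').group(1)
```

'knP4'

The match spans [29:49] → 'knP4yw59@%:-888845Vt'.
Captured: group 1 = 'knP4', group 2 = '@%:-', group 3 = '88884', group 4 = '5Vt'.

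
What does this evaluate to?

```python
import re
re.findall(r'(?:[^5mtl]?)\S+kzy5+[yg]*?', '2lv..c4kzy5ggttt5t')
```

['2lv..c4kzy5']

Lazy quantifiers expand one character at a time until the remainder of the pattern can match.
Since nothing is captured, `findall` lists the 1 matched substring directly.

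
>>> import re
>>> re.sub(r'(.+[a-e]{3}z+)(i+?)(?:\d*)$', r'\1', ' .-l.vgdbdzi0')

The pattern matches one or more of any character, then exactly 3 of a character in [a-e], then one or more of a literal 'z' (captured); then one or more of a literal 'i' (lazy) (captured); then zero or more of a digit (non-capturing group); then anchored at the end.
Matches: at [0:13] → ' .-l.vgdbdzi0'.
Each match is replaced using the text its own group 1 captured.

' .-l.vgdbdz'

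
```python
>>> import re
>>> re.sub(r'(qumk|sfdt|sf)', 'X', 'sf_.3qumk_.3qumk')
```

'X_.3X_.3X'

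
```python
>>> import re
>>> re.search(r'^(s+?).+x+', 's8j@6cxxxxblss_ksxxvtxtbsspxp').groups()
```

The match spans [0:28] → 's8j@6cxxxxblss_ksxxvtxtbsspx'.
Captured: group 1 = 's'.

('s',)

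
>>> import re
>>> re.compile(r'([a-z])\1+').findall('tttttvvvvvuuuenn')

`\1` has to match the exact text group 1 already captured.
Because there's exactly one group, `findall` drops the full match and keeps group 1 from each hit.

['t', 'v', 'u', 'n']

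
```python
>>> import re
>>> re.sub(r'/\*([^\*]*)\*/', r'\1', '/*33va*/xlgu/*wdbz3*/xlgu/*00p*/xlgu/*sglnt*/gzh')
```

`\1` in the replacement pulls in group 1's text for each match.

'33vaxlguwdbz3xlgu00pxlgusglntgzh'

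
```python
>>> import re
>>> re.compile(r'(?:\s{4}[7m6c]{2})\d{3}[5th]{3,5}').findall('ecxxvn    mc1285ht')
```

The pattern matches exactly 4 of whitespace, then exactly 2 of one of [7m6c] (non-capturing group); then exactly 3 of a digit, then 3 to 5 of one of [5th].
Walking the string: at [6:18] → '    mc1285ht'.
Since nothing is captured, `findall` lists the 1 matched substring directly.

['    mc1285ht']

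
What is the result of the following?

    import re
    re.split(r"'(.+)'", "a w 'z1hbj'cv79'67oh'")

['a w ', "z1hbj'cv79'67oh", '']

Because the pattern has a capturing group, `split` also inserts each captured text between the pieces.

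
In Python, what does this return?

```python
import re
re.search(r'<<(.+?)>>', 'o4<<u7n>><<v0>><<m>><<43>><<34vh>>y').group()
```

'<<u7n>>'

A `+?`/`*?`/`{m,n}?` starts at its minimum and grows only as far as needed for what follows to match.
`re.search` scans for the first position where the pattern succeeds.
The match spans [2:9] → '<<u7n>>'.
Captured: group 1 = 'u7n'.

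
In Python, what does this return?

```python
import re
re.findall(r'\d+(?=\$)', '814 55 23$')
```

The positive lookaround only admits positions where the adjacent text matches; those characters stay outside the span.
Walking the string: at [7:9] → '23'.
No capturing groups, so `findall` returns the 1 full match string.

['23']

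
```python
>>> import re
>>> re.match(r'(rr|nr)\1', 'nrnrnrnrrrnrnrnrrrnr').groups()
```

('nr',)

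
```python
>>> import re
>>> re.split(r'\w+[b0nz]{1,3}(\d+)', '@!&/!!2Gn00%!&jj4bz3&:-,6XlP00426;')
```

The pattern matches one or more of a word character, then 1 to 3 of one of [b0nz]; then one or more of a digit (captured).
Matches to split on: at [6:11] → '2Gn00'; at [14:20] → 'jj4bz3'; at [24:33] → '6XlP00426'.
The group in the pattern means `split` returns the separators' captures alongside the pieces.

['@!&/!!', '0', '%!&', '3', '&:-,', '426', ';']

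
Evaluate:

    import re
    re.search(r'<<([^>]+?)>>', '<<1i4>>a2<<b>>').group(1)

`re.search` scans for the first position where the pattern succeeds.
The match spans [0:7] → '<<1i4>>'.
Captured: group 1 = '1i4'.

'1i4'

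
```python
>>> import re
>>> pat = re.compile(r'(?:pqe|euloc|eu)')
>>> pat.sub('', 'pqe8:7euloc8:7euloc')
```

`|` is ordered: at each position the engine commits to the first alternative that works.
Matches: at [0:3] → 'pqe'; at [6:11] → 'euloc'; at [14:19] → 'euloc'.
Every occurrence is swapped for ''.

'8:78:7'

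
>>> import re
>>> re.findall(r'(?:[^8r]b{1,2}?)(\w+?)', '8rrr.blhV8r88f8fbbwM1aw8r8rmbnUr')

The pattern matches any character except [8r], then 1 to 2 of the literal 'b' (lazy) (non-capturing group); then one or more of a word character (lazy) (captured).
Walking the string: at [4:7] match '.bl', group 1 = 'l'; at [15:18] match 'fbb', group 1 = 'b'; at [27:30] match 'mbn', group 1 = 'n'.
With a single group, `findall` returns only what that group captured — 3 items.

['l', 'b', 'n']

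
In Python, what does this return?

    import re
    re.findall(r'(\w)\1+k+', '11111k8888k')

['1', '8']

`\1` has to match the exact text group 1 already captured.
`findall` collects group 1 from each match (2 total).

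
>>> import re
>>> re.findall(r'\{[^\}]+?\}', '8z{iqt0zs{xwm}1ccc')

Matches: at [2:14] → '{iqt0zs{xwm}'.
No capturing groups, so `findall` returns the 1 full match string.

['{iqt0zs{xwm}']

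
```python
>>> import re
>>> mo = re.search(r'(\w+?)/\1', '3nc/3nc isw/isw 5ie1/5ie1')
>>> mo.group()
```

After group 1 captures some text, `\1` only succeeds where that same text appears again.
Unlike `match`, `search` isn't anchored — it looks for the pattern anywhere in the string.
The match spans [0:7] → '3nc/3nc'.
Captured: group 1 = '3nc'.

'3nc/3nc'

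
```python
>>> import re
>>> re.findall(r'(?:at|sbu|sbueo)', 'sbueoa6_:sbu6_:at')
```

['sbu', 'sbu', 'at']

The regex engine tests alternatives in the order written; an earlier branch that matches wins even if a later one would match more.
Scanning left to right: at [0:3] → 'sbu'; at [9:12] → 'sbu'; at [15:17] → 'at'.
Since nothing is captured, `findall` lists the 3 matched substrings directly.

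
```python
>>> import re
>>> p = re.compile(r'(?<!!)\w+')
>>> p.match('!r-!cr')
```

The negative lookahead/lookbehind blocks any match where the forbidden context is present.
`re.match` only tries the pattern at the start of the string.
Here the pattern fails at index 0, so the call returns None.

None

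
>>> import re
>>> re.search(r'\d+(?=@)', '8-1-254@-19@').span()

(4, 7)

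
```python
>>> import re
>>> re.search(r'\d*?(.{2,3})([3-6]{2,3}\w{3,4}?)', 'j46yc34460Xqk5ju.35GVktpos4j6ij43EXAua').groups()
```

The pattern matches zero or more of a digit (lazy); then 2 to 3 of any character (captured); then 2 to 3 of a character in [3-6], then 3 to 4 of a word character (lazy) (captured).
With the lazy modifier that quantifier settles for the fewest repetitions that let the rest of the pattern succeed (the atoms after it are unaffected and can still be greedy).
Unlike `match`, `search` isn't anchored — it looks for the pattern anywhere in the string.
The match spans [1:11] → '46yc34460X'.
Captured: group 1 = '6yc', group 2 = '34460X'.

('6yc', '34460X')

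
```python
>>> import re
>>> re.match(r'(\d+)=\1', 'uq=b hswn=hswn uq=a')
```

After group 1 captures some text, `\1` only succeeds where that same text appears again.
`match` is anchored at position 0; if the pattern doesn't fit there, it returns None.
Here the pattern fails at index 0, so the call returns None.

None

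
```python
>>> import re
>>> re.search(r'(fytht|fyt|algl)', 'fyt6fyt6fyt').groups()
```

('fyt',)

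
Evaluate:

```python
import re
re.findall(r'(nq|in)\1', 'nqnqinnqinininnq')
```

['nq', 'in']

After group 1 captures some text, `\1` only succeeds where that same text appears again.
Matches: at [0:4] match 'nqnq', group 1 = 'nq'; at [8:12] match 'inin', group 1 = 'in'.
One capturing group, so `findall` returns just the captured substring from each match — 2 in all.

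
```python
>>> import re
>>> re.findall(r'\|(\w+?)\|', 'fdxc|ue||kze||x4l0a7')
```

['ue', 'kze']

Matches: at [4:8] match '|ue|', group 1 = 'ue'; at [8:13] match '|kze|', group 1 = 'kze'.
Because there's exactly one group, `findall` drops the full match and keeps group 1 from each hit.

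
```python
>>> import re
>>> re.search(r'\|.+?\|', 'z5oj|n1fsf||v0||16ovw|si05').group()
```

The match spans [4:11] → '|n1fsf|'.

'|n1fsf|'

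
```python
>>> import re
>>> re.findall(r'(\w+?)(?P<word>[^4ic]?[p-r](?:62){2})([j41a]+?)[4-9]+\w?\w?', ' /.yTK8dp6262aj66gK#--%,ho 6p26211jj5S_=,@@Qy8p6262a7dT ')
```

[('yTK8', 'dp6262', 'aj'), ('Qy', '8p6262', 'a')]

With 3 capturing groups, `findall` returns a 3-tuple per match.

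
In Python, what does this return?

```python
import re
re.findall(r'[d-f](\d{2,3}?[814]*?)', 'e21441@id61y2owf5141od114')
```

The `?` after the quantifier makes it lazy — it takes as little as possible before letting the rest of the pattern try.
Because there's exactly one group, `findall` drops the full match and keeps group 1 from each hit.

['21', '61', '51', '11']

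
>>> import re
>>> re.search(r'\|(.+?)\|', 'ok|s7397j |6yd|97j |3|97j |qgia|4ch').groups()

('s7397j ',)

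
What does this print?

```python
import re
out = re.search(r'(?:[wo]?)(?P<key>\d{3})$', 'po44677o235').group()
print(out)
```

This matches optionally one of [wo] (non-capturing group); then exactly 3 of a digit (captured as 'key'); then anchored at the end.
`re.search` scans for the first position where the pattern succeeds.
The match spans [7:11] → 'o235'.
Captured: group 1 = '235'.

o235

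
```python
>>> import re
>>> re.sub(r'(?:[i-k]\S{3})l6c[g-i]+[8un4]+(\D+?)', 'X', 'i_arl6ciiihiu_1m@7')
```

Pattern: a character in [i-k], then exactly 3 of a non-whitespace character (non-capturing group); then the literal 'l6c', then one or more of a character in [g-i], then one or more of one of [8un4]; then one or more of a non-digit (lazy) (captured).
Matches: at [0:14] → 'i_arl6ciiihiu_'.
Each match is replaced by 'X'.

'X1m@7'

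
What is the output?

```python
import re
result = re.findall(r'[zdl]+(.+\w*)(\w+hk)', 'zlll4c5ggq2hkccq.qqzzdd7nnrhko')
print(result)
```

[('4c5ggq2hkccq.qqzzdd7nn', 'rhk')]

The pattern matches one or more of one of [zdl]; then one or more of any character, then zero or more of a word character (captured); then one or more of a word character, then the literal 'hk' (captured).
Matches: at [0:29] match 'zlll4c5ggq2hkccq.qqzzdd7nnrhk', groups = ('4c5ggq2hkccq.qqzzdd7nn', 'rhk').
Multiple groups make `findall` return tuples — one 2-tuple for the one match.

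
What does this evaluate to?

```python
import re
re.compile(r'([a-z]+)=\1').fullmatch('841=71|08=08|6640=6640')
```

None

`\1` has to match the exact text group 1 already captured.
For `fullmatch`, every character of the input must be accounted for by the pattern.
Here there's no way to consume every character, so the call returns None.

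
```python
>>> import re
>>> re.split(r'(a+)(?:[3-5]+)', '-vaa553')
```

['-v', 'aa', '']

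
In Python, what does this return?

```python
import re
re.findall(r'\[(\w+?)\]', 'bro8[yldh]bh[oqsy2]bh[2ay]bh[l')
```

['yldh', 'oqsy2', '2ay']

One capturing group, so `findall` returns just the captured substring from each match — 3 in all.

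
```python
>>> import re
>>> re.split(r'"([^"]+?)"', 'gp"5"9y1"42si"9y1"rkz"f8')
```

['gp', '5', '9y1', '42si', '9y1', 'rkz', 'f8']

Matches to split on: at [2:5] → '"5"'; at [8:14] → '"42si"'; at [17:22] → '"rkz"'.
With a capturing group present, the delimiter's captured portion is kept in the result list.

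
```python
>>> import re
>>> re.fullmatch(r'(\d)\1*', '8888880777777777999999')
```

None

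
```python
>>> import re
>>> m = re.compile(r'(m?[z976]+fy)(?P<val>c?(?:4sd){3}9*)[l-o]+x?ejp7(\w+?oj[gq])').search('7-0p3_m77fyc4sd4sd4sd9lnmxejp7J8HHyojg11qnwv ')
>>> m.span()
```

(6, 38)

The match spans [6:38] → 'm77fyc4sd4sd4sd9lnmxejp7J8HHyojg'.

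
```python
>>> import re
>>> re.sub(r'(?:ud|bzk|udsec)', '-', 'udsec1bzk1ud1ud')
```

'-sec1-1-1-'

Branches in `(...|...)` are attempted left-to-right; the first branch that allows the whole pattern to succeed is taken.
`sub` substitutes '-' at each match site.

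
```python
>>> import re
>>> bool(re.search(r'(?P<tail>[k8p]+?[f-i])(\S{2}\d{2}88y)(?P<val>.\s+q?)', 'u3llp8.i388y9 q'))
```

Here no position works, so the call returns None, and `bool(None)` is False.

False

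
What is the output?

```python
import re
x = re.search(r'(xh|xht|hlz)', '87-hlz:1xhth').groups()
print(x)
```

('hlz',)

`re.search` tries every starting position until one works.
The match spans [3:6] → 'hlz'.
Captured: group 1 = 'hlz'.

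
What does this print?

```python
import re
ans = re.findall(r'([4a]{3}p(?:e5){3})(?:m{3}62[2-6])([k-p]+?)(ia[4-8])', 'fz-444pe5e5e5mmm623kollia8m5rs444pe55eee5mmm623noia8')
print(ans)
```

[('444pe5e5e5', 'koll', 'ia8')]

The pattern matches exactly 3 of one of [4a], then the literal 'p', then the literal 'e5' repeated 3 times (captured); then exactly 3 of a literal 'm', then the literal '62', then a character in [2-6] (non-capturing group); then one or more of a character in [k-p] (lazy) (captured); then the literal 'ia', then a character in [4-8] (captured).
Walking the string: at [3:26] match '444pe5e5e5mmm623kollia8', groups = ('444pe5e5e5', 'koll', 'ia8').
`findall` packs the 3 group values into a tuple for every match.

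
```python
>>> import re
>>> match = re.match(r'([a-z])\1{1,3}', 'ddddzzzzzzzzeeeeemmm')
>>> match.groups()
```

('d',)

The match spans [0:4] → 'dddd'.
Captured: group 1 = 'd'.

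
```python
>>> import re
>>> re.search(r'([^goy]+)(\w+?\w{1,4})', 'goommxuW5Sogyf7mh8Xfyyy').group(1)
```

This matches one or more of any character except [goy] (captured); then one or more of a word character (lazy), then 1 to 4 of a word character (captured).
Because the quantifier is non-greedy, it stops expanding at the earliest point where the rest of the pattern can succeed.
`re.search` tries every starting position until one works.
The match spans [3:15] → 'mmxuW5Sogyf7'.
Captured: group 1 = 'mmxuW5S', group 2 = 'ogyf7'.

'mmxuW5S'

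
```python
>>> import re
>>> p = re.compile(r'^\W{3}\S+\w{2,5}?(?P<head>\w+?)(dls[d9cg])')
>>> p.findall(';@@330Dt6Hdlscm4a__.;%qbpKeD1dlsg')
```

[('1', 'dlsg')]

The pattern matches anchored at the start of the string; then exactly 3 of a non-word character, then one or more of a non-whitespace character, then 2 to 5 of a word character (lazy); then one or more of a word character (lazy) (captured as 'head'); then the literal 'dls', then one of [d9cg] (captured).
Walking the string: at [0:33] match ';@@330Dt6Hdlscm4a__.;%qbpKeD1dlsg', groups = ('1', 'dlsg').
`findall` packs the 2 group values into a tuple for every match.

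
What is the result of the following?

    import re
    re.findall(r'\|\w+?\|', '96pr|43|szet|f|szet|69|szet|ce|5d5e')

With no groups in the pattern, `findall` gives back each whole match — 4 here.

['|43|', '|f|', '|69|', '|ce|']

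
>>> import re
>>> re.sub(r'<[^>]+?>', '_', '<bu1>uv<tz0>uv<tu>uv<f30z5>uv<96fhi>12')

'_uv_uv_uv_uv_12'

Matches: at [0:5] → '<bu1>'; at [7:12] → '<tz0>'; at [14:18] → '<tu>'; at [20:27] → '<f30z5>'; at [29:36] → '<96fhi>'.
Each match is replaced by '_'.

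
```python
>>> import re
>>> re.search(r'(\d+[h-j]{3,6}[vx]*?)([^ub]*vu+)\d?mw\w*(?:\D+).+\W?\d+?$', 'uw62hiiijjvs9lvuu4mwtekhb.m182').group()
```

'62hiiijjvs9lvuu4mwtekhb.m182'

Pattern: one or more of a digit, then 3 to 6 of a character in [h-j], then zero or more of one of [vx] (lazy) (captured); then zero or more of any character except [ub], then the literal 'v', then one or more of the literal 'u' (captured); then optionally a digit, then the literal 'mw', then zero or more of a word character; then one or more of a non-digit (non-capturing group); then one or more of any character, then optionally a non-word character, then one or more of a digit (lazy); then anchored at the end.
`re.search` scans for the first position where the pattern succeeds.
The match spans [2:30] → '62hiiijjvs9lvuu4mwtekhb.m182'.
Captured: group 1 = '62hiiijj', group 2 = 'vs9lvuu'.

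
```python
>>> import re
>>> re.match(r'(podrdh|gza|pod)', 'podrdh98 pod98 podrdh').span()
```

(0, 6)

Alternation isn't longest-match — the leftmost alternative that fits at this position is chosen.
`match` is anchored at position 0; if the pattern doesn't fit there, it returns None.
The match spans [0:6] → 'podrdh'.
Captured: group 1 = 'podrdh'.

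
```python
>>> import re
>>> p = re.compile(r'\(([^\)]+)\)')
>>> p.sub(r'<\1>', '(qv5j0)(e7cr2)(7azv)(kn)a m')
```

Matches: at [0:7] → '(qv5j0)'; at [7:14] → '(e7cr2)'; at [14:20] → '(7azv)'; at [20:24] → '(kn)'.
`\1` in the replacement pulls in group 1's text for each match.

'<qv5j0><e7cr2><7azv><kn>a m'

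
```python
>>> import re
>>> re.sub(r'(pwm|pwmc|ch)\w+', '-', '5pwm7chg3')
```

Every occurrence is swapped for '-'.

'5-'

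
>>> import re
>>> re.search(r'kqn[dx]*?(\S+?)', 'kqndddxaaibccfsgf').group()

'kqnd'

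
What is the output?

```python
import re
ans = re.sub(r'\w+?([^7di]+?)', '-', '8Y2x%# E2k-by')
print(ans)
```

Pattern: one or more of a word character (lazy); then one or more of any character except [7di] (lazy) (captured).
Because the quantifier is non-greedy, it stops expanding at the earliest point where the rest of the pattern can succeed.
Matches: at [0:2] → '8Y'; at [2:4] → '2x'; at [7:9] → 'E2'; at [9:11] → 'k-'; at [11:13] → 'by'.
`sub` substitutes '-' at each match site.

--%# ---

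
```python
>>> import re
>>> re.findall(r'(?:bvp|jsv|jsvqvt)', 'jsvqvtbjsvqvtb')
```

Alternation isn't longest-match — the leftmost alternative that fits at this position is chosen.
Scanning left to right: at [0:3] → 'jsv'; at [7:10] → 'jsv'.
Since nothing is captured, `findall` lists the 2 matched substrings directly.

['jsv', 'jsv']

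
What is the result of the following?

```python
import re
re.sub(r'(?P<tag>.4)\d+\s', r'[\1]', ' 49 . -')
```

'[ 4]. -'

The pattern matches any character, then the literal '4' (captured as 'tag'); then one or more of a digit, then whitespace.
Each match is replaced using the text its own group 1 captured.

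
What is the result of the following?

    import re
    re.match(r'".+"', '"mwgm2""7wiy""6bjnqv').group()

'"mwgm2""7wiy""'

`re.match` only tries the pattern at the start of the string.
The match spans [0:14] → '"mwgm2""7wiy""'.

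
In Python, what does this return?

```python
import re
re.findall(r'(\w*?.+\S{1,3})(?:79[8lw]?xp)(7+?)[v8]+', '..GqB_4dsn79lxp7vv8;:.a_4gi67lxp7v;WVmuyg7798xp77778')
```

The pattern matches zero or more of a word character (lazy), then one or more of any character, then 1 to 3 of a non-whitespace character (captured); then the literal '79', then optionally one of [8lw], then the literal 'xp' (non-capturing group); then one or more of a literal '7' (lazy) (captured); then one or more of one of [v8].
Matches: at [0:52] match '..GqB_4dsn79lxp7vv8;:.a_4gi67lxp7v;WVmuyg7798xp77778', groups = ('..GqB_4dsn79lxp7vv8;:.a_4gi67lxp7v;WVmuyg7', '7777').
2 groups means the one result is a tuple of 2 captured strings — 1 here.

[('..GqB_4dsn79lxp7vv8;:.a_4gi67lxp7v;WVmuyg7', '7777')]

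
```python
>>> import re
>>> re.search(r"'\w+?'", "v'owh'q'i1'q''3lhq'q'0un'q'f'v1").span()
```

(1, 6)

Unlike `match`, `search` isn't anchored — it looks for the pattern anywhere in the string.
The match spans [1:6] → "'owh'".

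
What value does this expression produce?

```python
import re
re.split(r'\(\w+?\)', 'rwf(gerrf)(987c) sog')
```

Splitting on the pattern gives 3 pieces.

['rwf', '', ' sog']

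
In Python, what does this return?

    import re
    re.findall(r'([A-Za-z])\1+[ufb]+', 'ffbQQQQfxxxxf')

['f', 'Q', 'x']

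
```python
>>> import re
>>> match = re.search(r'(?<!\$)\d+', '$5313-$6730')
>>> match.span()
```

(2, 5)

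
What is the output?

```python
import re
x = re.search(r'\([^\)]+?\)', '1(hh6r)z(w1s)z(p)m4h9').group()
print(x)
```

`re.search` tries every starting position until one works.
The match spans [1:7] → '(hh6r)'.

(hh6r)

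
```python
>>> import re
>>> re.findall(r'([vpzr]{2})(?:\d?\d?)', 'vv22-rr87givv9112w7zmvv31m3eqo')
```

This matches exactly 2 of one of [vpzr] (captured); then optionally a digit, then optionally a digit (non-capturing group).
Walking the string: at [0:4] match 'vv22', group 1 = 'vv'; at [5:9] match 'rr87', group 1 = 'rr'; at [11:15] match 'vv91', group 1 = 'vv'; at [21:25] match 'vv31', group 1 = 'vv'.
One capturing group, so `findall` returns just the captured substring from each match — 4 in all.

['vv', 'rr', 'vv', 'vv']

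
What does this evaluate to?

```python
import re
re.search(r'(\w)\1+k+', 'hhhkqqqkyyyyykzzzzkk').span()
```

The backreference `\1` re-matches whatever the first group consumed, character for character.
`search` walks the string left to right and returns the first match it finds.
The match spans [0:4] → 'hhhk'.
Captured: group 1 = 'h'.

(0, 4)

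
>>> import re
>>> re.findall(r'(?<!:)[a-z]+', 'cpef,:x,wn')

The negative lookaround is zero-width — it rules out positions where the adjacent text would match, without consuming anything.
`findall` yields the raw match text (2 of them) because the pattern has no groups.

['cpef', 'wn']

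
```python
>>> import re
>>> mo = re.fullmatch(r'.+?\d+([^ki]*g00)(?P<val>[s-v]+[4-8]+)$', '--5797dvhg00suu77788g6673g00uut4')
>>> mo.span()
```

(0, 32)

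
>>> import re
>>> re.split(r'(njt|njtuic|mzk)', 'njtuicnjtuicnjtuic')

Branches in `(...|...)` are attempted left-to-right; the first branch that allows the whole pattern to succeed is taken.
Matches to split on: at [0:3] → 'njt'; at [6:9] → 'njt'; at [12:15] → 'njt'.
Because the pattern has a capturing group, `split` also inserts each captured text between the pieces.

['', 'njt', 'uic', 'njt', 'uic', 'njt', 'uic']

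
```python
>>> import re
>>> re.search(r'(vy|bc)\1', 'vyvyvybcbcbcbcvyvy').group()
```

'vyvy'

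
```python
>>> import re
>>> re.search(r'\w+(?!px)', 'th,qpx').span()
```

(0, 2)

The negative lookaround is zero-width — it rules out positions where the adjacent text would match, without consuming anything.
The match spans [0:2] → 'th'.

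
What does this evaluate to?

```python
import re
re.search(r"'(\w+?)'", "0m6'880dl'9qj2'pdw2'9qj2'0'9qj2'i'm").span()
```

`search` walks the string left to right and returns the first match it finds.
The match spans [3:10] → "'880dl'".
Captured: group 1 = '880dl'.

(3, 10)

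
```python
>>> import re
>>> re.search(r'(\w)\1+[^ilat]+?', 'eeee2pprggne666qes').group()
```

After group 1 captures some text, `\1` only succeeds where that same text appears again.
The match spans [0:5] → 'eeee2'.

'eeee2'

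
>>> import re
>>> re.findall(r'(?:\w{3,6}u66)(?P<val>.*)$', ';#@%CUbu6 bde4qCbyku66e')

['e']

The pattern matches 3 to 6 of a word character, then the literal 'u66' (non-capturing group); then zero or more of any character (captured as 'val'); then anchored at the end.
Scanning left to right: at [13:23] match '4qCbyku66e', group 1 = 'e'.
With a single group, `findall` returns only what that group captured — 1 item.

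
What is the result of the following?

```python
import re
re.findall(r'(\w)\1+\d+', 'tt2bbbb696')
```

['t', 'b']

The backreference `\1` re-matches whatever the first group consumed, character for character.
Scanning left to right: at [0:3] match 'tt2', group 1 = 't'; at [3:10] match 'bbbb696', group 1 = 'b'.
Because there's exactly one group, `findall` drops the full match and keeps group 1 from each hit.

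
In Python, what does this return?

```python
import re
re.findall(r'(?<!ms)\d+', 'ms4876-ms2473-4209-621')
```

['876', '473', '4209', '621']

A negative assertion filters positions out without eating any characters.
Matches: at [3:6] → '876'; at [10:13] → '473'; at [14:18] → '4209'; at [19:22] → '621'.
With no groups in the pattern, `findall` gives back each whole match — 4 here.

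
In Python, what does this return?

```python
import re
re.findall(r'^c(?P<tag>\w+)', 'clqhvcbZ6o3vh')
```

['lqhvcbZ6o3vh']

With a single group, `findall` returns only what that group captured — 1 item.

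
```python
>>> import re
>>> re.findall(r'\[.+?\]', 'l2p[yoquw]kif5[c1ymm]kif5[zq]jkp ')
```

['[yoquw]', '[c1ymm]', '[zq]']

Lazy quantifiers expand one character at a time until the remainder of the pattern can match.
Matches: at [3:10] → '[yoquw]'; at [14:21] → '[c1ymm]'; at [25:29] → '[zq]'.
`findall` yields the raw match text (3 of them) because the pattern has no groups.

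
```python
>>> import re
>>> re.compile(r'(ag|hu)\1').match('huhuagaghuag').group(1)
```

'hu'

`\1` has to match the exact text group 1 already captured.
`re.match` only tries the pattern at the start of the string.
The match spans [0:4] → 'huhu'.
Captured: group 1 = 'hu'.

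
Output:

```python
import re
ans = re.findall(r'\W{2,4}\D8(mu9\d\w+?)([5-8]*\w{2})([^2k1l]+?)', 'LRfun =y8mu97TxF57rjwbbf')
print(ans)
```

[('mu97T', 'xF', '5')]

The pattern matches 2 to 4 of a non-word character, then a non-digit, then the literal '8'; then the literal 'mu9', then a digit, then one or more of a word character (lazy) (captured); then zero or more of a character in [5-8], then exactly 2 of a word character (captured); then one or more of any character except [2k1l] (lazy) (captured).
Matches: at [5:17] match ' =y8mu97TxF5', groups = ('mu97T', 'xF', '5').
With 3 capturing groups, `findall` returns a 3-tuple per match.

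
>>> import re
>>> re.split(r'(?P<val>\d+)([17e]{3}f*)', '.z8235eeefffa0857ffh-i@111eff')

['.z', '8235', 'eeefff', 'a0857ffh-i@', '1', '11eff', '']

Because the pattern has a capturing group, `split` also inserts each captured text between the pieces.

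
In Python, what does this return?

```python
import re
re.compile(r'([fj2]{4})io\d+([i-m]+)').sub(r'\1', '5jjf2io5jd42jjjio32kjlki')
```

'5jjf2d42jjj'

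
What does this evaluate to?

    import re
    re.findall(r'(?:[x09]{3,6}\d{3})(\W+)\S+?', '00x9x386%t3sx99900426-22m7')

The `?` after the quantifier makes it lazy — it takes as little as possible before letting the rest of the pattern try.
`findall` collects group 1 from each match (2 total).

['%', '-']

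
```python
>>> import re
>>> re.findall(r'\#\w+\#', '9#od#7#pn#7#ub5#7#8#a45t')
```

With no groups in the pattern, `findall` gives back each whole match — 4 here.

['#od#', '#pn#', '#ub5#', '#8#']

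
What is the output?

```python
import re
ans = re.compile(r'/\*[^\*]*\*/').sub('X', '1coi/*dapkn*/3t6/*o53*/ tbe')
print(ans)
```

1coiX3t6X tbe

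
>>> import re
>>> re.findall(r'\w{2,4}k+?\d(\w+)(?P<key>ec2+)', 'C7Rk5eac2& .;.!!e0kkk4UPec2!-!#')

[('UP', 'ec2')]

Pattern: 2 to 4 of a word character, then one or more of the literal 'k' (lazy), then a digit; then one or more of a word character (captured); then the literal 'ec', then one or more of a literal '2' (captured as 'key').
Scanning left to right: at [16:27] match 'e0kkk4UPec2', groups = ('UP', 'ec2').
With 2 capturing groups, `findall` returns a 2-tuple per match.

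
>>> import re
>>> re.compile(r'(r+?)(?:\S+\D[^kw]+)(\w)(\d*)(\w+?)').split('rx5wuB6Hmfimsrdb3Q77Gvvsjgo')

Pattern: one or more of a literal 'r' (lazy) (captured); then one or more of a non-whitespace character, then a non-digit, then one or more of any character except [kw] (non-capturing group); then a word character (captured); then zero or more of a digit (captured); then one or more of a word character (lazy) (captured).
`re.split` interleaves the captured-group text with the surrounding fragments.

['', 'r', 'g', '', 'o', '']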